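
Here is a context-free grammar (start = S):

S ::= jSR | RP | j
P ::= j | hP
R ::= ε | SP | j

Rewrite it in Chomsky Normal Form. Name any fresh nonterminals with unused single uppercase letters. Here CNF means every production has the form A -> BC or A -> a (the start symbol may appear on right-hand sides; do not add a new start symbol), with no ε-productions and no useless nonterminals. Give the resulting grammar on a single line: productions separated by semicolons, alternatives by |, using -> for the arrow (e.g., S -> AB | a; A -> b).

Nullable: {R}; after ε-elimination: S -> P | j | RP | jS | jSR; P -> j | hP; R -> j | SP.
After unit-elimination: S -> j | RP | hP | jS | jSR; P -> j | hP; R -> j | SP.
TERM: introduce A -> h, B -> j and substitute in every rule of length ≥2.
BIN: S -> BSR becomes S -> BC, C -> SR.

S -> j | AP | BC | BS | RP; A -> h; B -> j; C -> SR; P -> j | AP; R -> j | SP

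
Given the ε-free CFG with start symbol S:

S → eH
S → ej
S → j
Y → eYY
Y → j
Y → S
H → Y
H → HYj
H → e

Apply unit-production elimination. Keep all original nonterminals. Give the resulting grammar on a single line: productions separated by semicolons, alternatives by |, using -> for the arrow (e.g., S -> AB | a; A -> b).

S -> j | eH | ej; H -> e | j | eH | ej | HYj | eYY; Y -> j | eH | ej | eYY

Unit productions: H->Y, Y->S.
Unit pairs (A ⇒* B via units): (H,S), (H,Y), (Y,S).
S: inherits non-unit rules of {S} → eH | ej | j.
H: inherits non-unit rules of {H, S, Y} → HYj | e | eH | eYY | ej | j.
Y: inherits non-unit rules of {S, Y} → eH | eYY | ej | j.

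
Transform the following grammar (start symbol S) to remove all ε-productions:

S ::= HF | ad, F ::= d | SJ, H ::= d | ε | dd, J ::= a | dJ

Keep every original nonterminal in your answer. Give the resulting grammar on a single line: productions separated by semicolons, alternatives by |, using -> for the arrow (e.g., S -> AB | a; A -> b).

S -> F | HF | ad; F -> d | SJ; H -> d | dd; J -> a | dJ

Nullable set: {H}.
S -> HF: H nullable, giving F | HF.
Drop H -> ε.
Unchanged (no nullable symbols): S -> ad; F -> SJ; F -> d; H -> d; H -> dd; J -> a; J -> dJ.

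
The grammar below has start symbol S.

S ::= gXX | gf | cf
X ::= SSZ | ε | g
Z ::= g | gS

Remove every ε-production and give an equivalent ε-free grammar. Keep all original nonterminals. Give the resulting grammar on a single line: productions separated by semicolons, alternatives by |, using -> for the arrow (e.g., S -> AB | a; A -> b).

Nullable set: {X}.
S -> gXX: X, X nullable, giving g | gX | gXX.
Drop X -> ε.
Unchanged (no nullable symbols): S -> cf; S -> gf; X -> SSZ; X -> g; Z -> g; Z -> gS.

S -> g | cf | gX | gf | gXX; X -> g | SSZ; Z -> g | gS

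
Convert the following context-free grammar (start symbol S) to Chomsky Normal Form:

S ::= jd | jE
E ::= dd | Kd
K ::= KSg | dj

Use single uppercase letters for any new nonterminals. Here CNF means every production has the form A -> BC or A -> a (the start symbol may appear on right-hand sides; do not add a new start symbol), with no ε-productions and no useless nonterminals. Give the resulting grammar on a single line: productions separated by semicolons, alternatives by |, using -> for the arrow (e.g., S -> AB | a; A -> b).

No ε-productions.
No unit productions to eliminate.
TERM: introduce A -> d, B -> g, C -> j and substitute in every rule of length ≥2.
BIN: K -> KSB becomes K -> KD, D -> SB.

S -> CA | CE; A -> d; B -> g; C -> j; D -> SB; E -> AA | KA; K -> AC | KD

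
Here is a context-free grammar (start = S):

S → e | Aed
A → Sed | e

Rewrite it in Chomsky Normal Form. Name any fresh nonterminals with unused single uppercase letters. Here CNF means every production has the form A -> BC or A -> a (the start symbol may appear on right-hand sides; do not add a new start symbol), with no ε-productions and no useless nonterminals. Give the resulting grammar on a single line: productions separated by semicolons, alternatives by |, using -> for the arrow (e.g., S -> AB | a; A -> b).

S -> e | AE; A -> e | SD; B -> e; C -> d; D -> BC; E -> BC

No ε-productions.
No unit productions to eliminate.
TERM: introduce C -> d, B -> e and substitute in every rule of length ≥2.
BIN: A -> SBC becomes A -> SD, D -> BC; S -> ABC becomes S -> AE, E -> BC.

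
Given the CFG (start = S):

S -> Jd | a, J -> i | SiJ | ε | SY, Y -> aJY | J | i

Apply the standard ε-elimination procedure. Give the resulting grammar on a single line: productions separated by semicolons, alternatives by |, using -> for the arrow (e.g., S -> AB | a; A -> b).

Nullable set: {J, Y}.
S -> Jd: J nullable, giving Jd | d.
Drop J -> ε.
J -> SY: Y nullable, giving S | SY.
J -> SiJ: J nullable, giving Si | SiJ.
Y -> J: J nullable, giving J.
Y -> aJY: J, Y nullable, giving a | aJ | aJY | aY.
Unchanged (no nullable symbols): S -> a; J -> i; Y -> i.

S -> a | d | Jd; J -> S | i | SY | Si | SiJ; Y -> J | a | i | aJ | aY | aJY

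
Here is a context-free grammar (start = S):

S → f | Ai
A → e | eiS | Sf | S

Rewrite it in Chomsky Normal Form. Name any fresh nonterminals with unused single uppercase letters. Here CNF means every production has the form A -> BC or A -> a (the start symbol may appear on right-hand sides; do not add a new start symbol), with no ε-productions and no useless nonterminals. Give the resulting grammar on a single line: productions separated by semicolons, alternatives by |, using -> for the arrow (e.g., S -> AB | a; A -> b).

S -> f | AB; A -> e | f | AB | DE | SC; B -> i; C -> f; D -> e; E -> BS

No ε-productions.
After unit-elimination: S -> f | Ai; A -> e | f | Ai | Sf | eiS.
TERM: introduce D -> e, C -> f, B -> i and substitute in every rule of length ≥2.
BIN: A -> DBS becomes A -> DE, E -> BS.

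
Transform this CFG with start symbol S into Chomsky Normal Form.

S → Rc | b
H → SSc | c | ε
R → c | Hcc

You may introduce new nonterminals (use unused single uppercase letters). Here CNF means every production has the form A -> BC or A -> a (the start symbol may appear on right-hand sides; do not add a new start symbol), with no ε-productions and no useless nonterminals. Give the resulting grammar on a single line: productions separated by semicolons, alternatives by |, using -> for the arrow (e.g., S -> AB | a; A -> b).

Nullable: {H}; after ε-elimination: S -> b | Rc; H -> c | SSc; R -> c | cc | Hcc.
No unit productions to eliminate.
TERM: introduce A -> c and substitute in every rule of length ≥2.
BIN: H -> SSA becomes H -> SB, B -> SA; R -> HAA becomes R -> HC, C -> AA.

S -> b | RA; A -> c; B -> SA; C -> AA; H -> c | SB; R -> c | AA | HC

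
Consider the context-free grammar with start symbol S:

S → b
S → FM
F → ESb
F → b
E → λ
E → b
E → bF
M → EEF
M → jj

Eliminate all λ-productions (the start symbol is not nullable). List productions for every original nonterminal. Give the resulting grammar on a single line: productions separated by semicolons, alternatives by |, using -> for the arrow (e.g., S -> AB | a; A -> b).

S -> b | FM; E -> b | bF; F -> b | Sb | ESb; M -> F | EF | jj | EEF

Nullable set: {E}.
Drop E -> λ.
F -> ESb: E nullable, giving ESb | Sb.
M -> EEF: E, E nullable, giving EEF | EF | F.
Unchanged (no nullable symbols): S -> FM; S -> b; E -> b; E -> bF; F -> b; M -> jj.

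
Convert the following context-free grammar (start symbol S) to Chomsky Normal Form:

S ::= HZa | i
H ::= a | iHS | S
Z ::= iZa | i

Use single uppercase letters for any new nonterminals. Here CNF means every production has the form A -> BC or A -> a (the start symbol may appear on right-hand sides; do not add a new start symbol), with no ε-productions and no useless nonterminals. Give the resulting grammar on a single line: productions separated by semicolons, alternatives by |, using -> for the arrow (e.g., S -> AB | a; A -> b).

S -> i | HE; A -> a; B -> i; C -> HS; D -> ZA; E -> ZA; F -> ZA; H -> a | i | BC | HD; Z -> i | BF

No ε-productions.
After unit-elimination: S -> i | HZa; H -> a | i | HZa | iHS; Z -> i | iZa.
TERM: introduce A -> a, B -> i and substitute in every rule of length ≥2.
BIN: H -> BHS becomes H -> BC, C -> HS; H -> HZA becomes H -> HD, D -> ZA; S -> HZA becomes S -> HE, E -> ZA; Z -> BZA becomes Z -> BF, F -> ZA.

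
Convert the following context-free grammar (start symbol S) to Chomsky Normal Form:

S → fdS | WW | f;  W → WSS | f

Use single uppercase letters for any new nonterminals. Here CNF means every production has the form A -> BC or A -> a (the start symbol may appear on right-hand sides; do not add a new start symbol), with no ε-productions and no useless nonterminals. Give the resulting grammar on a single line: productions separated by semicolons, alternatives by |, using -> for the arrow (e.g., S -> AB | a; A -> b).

No ε-productions.
No unit productions to eliminate.
TERM: introduce B -> d, A -> f and substitute in every rule of length ≥2.
BIN: S -> ABS becomes S -> AC, C -> BS; W -> WSS becomes W -> WD, D -> SS.

S -> f | AC | WW; A -> f; B -> d; C -> BS; D -> SS; W -> f | WD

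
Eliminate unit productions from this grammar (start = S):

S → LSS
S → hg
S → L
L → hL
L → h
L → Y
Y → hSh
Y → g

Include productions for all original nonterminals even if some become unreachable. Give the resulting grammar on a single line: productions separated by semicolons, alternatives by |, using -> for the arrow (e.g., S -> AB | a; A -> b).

Unit productions: L->Y, S->L.
Unit pairs (A ⇒* B via units): (L,Y), (S,L), (S,Y).
S: inherits non-unit rules of {L, S, Y} → LSS | g | h | hL | hSh | hg.
L: inherits non-unit rules of {L, Y} → g | h | hL | hSh.
Y: inherits non-unit rules of {Y} → g | hSh.

S -> g | h | hL | hg | LSS | hSh; L -> g | h | hL | hSh; Y -> g | hSh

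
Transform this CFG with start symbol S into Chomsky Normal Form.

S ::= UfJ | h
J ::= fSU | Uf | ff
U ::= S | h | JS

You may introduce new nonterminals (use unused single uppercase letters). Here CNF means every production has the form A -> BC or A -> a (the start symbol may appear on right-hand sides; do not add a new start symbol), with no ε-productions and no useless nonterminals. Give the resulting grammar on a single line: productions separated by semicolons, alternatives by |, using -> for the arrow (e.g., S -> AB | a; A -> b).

No ε-productions.
After unit-elimination: S -> h | UfJ; J -> Uf | ff | fSU; U -> h | JS | UfJ.
TERM: introduce A -> f and substitute in every rule of length ≥2.
BIN: J -> ASU becomes J -> AB, B -> SU; S -> UAJ becomes S -> UC, C -> AJ; U -> UAJ becomes U -> UD, D -> AJ.

S -> h | UC; A -> f; B -> SU; C -> AJ; D -> AJ; J -> AA | AB | UA; U -> h | JS | UD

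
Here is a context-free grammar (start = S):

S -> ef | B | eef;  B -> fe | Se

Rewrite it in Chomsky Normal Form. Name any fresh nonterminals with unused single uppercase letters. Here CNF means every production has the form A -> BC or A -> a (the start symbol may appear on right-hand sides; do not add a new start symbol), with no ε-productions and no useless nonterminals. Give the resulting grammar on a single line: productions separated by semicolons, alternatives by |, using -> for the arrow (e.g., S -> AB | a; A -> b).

S -> AC | AD | CA | SA; A -> e; C -> f; D -> AC

No ε-productions.
After unit-elimination: S -> Se | ef | fe | eef; B -> Se | fe.
TERM: introduce A -> e, C -> f and substitute in every rule of length ≥2.
BIN: S -> AAC becomes S -> AD, D -> AC.
Drop unreachable/unproductive: B.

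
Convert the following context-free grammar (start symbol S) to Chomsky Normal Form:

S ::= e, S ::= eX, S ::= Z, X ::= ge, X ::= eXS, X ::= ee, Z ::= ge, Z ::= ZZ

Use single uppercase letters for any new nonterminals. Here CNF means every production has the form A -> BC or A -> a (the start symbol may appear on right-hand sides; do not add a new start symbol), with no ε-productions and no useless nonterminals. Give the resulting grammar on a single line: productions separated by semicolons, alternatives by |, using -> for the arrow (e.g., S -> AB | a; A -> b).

No ε-productions.
After unit-elimination: S -> e | ZZ | eX | ge; X -> ee | ge | eXS; Z -> ZZ | ge.
TERM: introduce A -> e, B -> g and substitute in every rule of length ≥2.
BIN: X -> AXS becomes X -> AC, C -> XS.

S -> e | AX | BA | ZZ; A -> e; B -> g; C -> XS; X -> AA | AC | BA; Z -> BA | ZZ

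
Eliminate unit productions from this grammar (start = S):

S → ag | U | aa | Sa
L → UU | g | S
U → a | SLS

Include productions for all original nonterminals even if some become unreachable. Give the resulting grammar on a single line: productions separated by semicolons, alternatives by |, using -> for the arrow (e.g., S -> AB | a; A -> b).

S -> a | Sa | aa | ag | SLS; L -> a | g | Sa | UU | aa | ag | SLS; U -> a | SLS

Unit productions: L->S, S->U.
Unit pairs (A ⇒* B via units): (L,S), (L,U), (S,U).
S: inherits non-unit rules of {S, U} → SLS | Sa | a | aa | ag.
L: inherits non-unit rules of {L, S, U} → SLS | Sa | UU | a | aa | ag | g.
U: inherits non-unit rules of {U} → SLS | a.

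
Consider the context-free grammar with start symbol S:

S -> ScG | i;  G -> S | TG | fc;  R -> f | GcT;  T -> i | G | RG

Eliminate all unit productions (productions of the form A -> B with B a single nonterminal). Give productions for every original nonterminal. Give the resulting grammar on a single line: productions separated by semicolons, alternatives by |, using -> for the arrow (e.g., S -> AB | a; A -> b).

S -> i | ScG; G -> i | TG | fc | ScG; R -> f | GcT; T -> i | RG | TG | fc | ScG

Unit productions: G->S, T->G.
Unit pairs (A ⇒* B via units): (G,S), (T,G), (T,S).
S: inherits non-unit rules of {S} → ScG | i.
G: inherits non-unit rules of {G, S} → ScG | TG | fc | i.
R: inherits non-unit rules of {R} → GcT | f.
T: inherits non-unit rules of {G, S, T} → RG | ScG | TG | fc | i.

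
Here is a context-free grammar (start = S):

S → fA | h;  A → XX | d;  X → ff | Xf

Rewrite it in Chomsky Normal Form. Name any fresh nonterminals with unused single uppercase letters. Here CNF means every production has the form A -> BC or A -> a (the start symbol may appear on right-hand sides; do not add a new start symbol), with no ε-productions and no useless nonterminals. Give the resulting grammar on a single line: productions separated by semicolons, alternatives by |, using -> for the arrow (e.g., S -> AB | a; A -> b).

S -> h | BA; A -> d | XX; B -> f; X -> BB | XB

No ε-productions.
No unit productions to eliminate.
TERM: introduce B -> f and substitute in every rule of length ≥2.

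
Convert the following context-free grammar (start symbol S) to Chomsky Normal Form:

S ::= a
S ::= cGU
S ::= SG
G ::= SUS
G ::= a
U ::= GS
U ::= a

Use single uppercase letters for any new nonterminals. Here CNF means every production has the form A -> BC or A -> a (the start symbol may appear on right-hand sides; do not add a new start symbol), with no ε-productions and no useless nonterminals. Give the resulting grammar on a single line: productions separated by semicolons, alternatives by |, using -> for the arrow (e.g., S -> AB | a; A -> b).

S -> a | AC | SG; A -> c; B -> US; C -> GU; G -> a | SB; U -> a | GS

No ε-productions.
No unit productions to eliminate.
TERM: introduce A -> c and substitute in every rule of length ≥2.
BIN: G -> SUS becomes G -> SB, B -> US; S -> AGU becomes S -> AC, C -> GU.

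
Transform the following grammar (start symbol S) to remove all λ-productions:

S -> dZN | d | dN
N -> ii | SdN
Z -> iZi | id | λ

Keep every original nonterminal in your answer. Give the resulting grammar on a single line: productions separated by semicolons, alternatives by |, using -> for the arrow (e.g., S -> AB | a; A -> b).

S -> d | dN | dZN; N -> ii | SdN; Z -> id | ii | iZi

Nullable set: {Z}.
S -> dZN: Z nullable, giving dN | dZN.
Drop Z -> λ.
Z -> iZi: Z nullable, giving iZi | ii.
Unchanged (no nullable symbols): S -> d; S -> dN; N -> SdN; N -> ii; Z -> id.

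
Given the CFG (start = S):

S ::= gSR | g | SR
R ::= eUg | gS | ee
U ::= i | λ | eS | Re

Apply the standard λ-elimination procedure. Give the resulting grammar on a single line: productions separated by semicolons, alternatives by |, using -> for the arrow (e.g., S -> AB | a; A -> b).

Nullable set: {U}.
R -> eUg: U nullable, giving eUg | eg.
Drop U -> λ.
Unchanged (no nullable symbols): S -> SR; S -> g; S -> gSR; R -> ee; R -> gS; U -> Re; U -> eS; U -> i.

S -> g | SR | gSR; R -> ee | eg | gS | eUg; U -> i | Re | eS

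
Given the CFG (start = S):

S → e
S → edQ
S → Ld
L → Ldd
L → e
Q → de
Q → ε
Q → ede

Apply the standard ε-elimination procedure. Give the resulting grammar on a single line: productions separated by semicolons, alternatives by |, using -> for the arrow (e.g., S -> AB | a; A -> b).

S -> e | Ld | ed | edQ; L -> e | Ldd; Q -> de | ede

Nullable set: {Q}.
S -> edQ: Q nullable, giving ed | edQ.
Drop Q -> ε.
Unchanged (no nullable symbols): S -> Ld; S -> e; L -> Ldd; L -> e; Q -> de; Q -> ede.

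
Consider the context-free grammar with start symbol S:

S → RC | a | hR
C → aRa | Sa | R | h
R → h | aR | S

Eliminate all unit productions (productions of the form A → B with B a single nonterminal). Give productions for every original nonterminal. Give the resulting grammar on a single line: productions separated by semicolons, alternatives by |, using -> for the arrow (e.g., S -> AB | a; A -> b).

S -> a | RC | hR; C -> a | h | RC | Sa | aR | hR | aRa; R -> a | h | RC | aR | hR

Unit productions: C->R, R->S.
Unit pairs (A ⇒* B via units): (C,R), (C,S), (R,S).
S: inherits non-unit rules of {S} → RC | a | hR.
C: inherits non-unit rules of {C, R, S} → RC | Sa | a | aR | aRa | h | hR.
R: inherits non-unit rules of {R, S} → RC | a | aR | h | hR.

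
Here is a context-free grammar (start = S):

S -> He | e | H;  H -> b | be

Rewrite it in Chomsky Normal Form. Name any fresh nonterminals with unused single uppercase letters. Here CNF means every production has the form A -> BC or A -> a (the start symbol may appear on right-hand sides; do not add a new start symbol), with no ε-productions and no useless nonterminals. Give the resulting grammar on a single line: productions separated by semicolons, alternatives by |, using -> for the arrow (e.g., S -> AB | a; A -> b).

No ε-productions.
After unit-elimination: S -> b | e | He | be; H -> b | be.
TERM: introduce A -> b, B -> e and substitute in every rule of length ≥2.

S -> b | e | AB | HB; A -> b; B -> e; H -> b | AB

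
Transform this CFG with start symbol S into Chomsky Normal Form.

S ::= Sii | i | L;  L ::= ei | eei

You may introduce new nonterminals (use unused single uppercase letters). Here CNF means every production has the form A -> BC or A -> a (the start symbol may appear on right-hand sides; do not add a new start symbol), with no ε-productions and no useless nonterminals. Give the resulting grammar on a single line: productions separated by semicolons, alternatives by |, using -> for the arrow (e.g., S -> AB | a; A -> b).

S -> i | AB | AD | SE; A -> e; B -> i; D -> AB; E -> BB

No ε-productions.
After unit-elimination: S -> i | ei | Sii | eei; L -> ei | eei.
TERM: introduce A -> e, B -> i and substitute in every rule of length ≥2.
BIN: L -> AAB becomes L -> AC, C -> AB; S -> AAB becomes S -> AD, D -> AB; S -> SBB becomes S -> SE, E -> BB.
Drop unreachable/unproductive: L.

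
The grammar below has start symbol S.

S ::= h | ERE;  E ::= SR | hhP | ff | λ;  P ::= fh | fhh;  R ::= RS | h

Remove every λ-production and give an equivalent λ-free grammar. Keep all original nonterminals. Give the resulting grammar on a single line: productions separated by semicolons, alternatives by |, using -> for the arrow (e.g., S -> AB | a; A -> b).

Nullable set: {E}.
S -> ERE: E, E nullable, giving ER | ERE | R | RE.
Drop E -> λ.
Unchanged (no nullable symbols): S -> h; E -> SR; E -> ff; E -> hhP; P -> fh; P -> fhh; R -> RS; R -> h.

S -> R | h | ER | RE | ERE; E -> SR | ff | hhP; P -> fh | fhh; R -> h | RS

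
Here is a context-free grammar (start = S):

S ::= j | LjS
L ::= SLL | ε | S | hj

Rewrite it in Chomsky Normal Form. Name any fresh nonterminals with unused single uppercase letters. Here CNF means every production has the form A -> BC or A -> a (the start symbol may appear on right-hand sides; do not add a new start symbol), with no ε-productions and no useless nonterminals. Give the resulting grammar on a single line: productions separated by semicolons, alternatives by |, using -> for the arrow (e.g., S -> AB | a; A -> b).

S -> j | AS | LE; A -> j; B -> h; C -> AS; D -> LL; E -> AS; L -> j | AS | BA | LC | SD | SL

Nullable: {L}; after ε-elimination: S -> j | jS | LjS; L -> S | SL | hj | SLL.
After unit-elimination: S -> j | jS | LjS; L -> j | SL | hj | jS | LjS | SLL.
TERM: introduce B -> h, A -> j and substitute in every rule of length ≥2.
BIN: L -> LAS becomes L -> LC, C -> AS; L -> SLL becomes L -> SD, D -> LL; S -> LAS becomes S -> LE, E -> AS.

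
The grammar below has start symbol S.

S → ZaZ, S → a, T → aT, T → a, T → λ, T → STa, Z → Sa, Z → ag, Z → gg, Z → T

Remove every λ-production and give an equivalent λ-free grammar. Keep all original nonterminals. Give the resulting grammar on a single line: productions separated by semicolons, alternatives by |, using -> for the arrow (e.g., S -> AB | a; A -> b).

Nullable set: {T, Z}.
S -> ZaZ: Z, Z nullable, giving Za | ZaZ | a | aZ.
Drop T -> λ.
T -> STa: T nullable, giving STa | Sa.
T -> aT: T nullable, giving a | aT.
Z -> T: T nullable, giving T.
Unchanged (no nullable symbols): S -> a; T -> a; Z -> Sa; Z -> ag; Z -> gg.

S -> a | Za | aZ | ZaZ; T -> a | Sa | aT | STa; Z -> T | Sa | ag | gg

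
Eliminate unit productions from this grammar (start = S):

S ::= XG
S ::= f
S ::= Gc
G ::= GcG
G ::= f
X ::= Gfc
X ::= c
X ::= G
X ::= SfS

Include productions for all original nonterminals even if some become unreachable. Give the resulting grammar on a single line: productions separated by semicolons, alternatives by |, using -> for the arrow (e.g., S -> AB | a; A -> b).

Unit productions: X->G.
Unit pairs (A ⇒* B via units): (X,G).
S: inherits non-unit rules of {S} → Gc | XG | f.
G: inherits non-unit rules of {G} → GcG | f.
X: inherits non-unit rules of {G, X} → GcG | Gfc | SfS | c | f.

S -> f | Gc | XG; G -> f | GcG; X -> c | f | GcG | Gfc | SfS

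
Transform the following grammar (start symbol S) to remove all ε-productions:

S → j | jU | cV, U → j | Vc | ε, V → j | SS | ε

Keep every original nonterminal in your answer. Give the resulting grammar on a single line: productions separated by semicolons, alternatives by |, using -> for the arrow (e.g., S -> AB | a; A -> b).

Nullable set: {U, V}.
S -> cV: V nullable, giving c | cV.
S -> jU: U nullable, giving j | jU.
Drop U -> ε.
U -> Vc: V nullable, giving Vc | c.
Drop V -> ε.
Unchanged (no nullable symbols): S -> j; U -> j; V -> SS; V -> j.

S -> c | j | cV | jU; U -> c | j | Vc; V -> j | SS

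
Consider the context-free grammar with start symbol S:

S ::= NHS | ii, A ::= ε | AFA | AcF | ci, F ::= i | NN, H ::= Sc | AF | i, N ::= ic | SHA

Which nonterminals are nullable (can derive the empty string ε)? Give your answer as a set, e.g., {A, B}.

{A}

Directly nullable (have an ε-rule): {A}.
Not nullable: F, H, N, S — each has a terminal in every rule's right-hand side or depends on a non-nullable symbol.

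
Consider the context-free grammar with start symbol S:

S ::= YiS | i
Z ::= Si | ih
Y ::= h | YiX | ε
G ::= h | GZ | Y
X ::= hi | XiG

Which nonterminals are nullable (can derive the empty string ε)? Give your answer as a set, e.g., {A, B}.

Directly nullable (have an ε-rule): {Y}.
G is nullable via G -> Y (every symbol on the right is already known nullable).
Not nullable: S, X, Z — each has a terminal in every rule's right-hand side or depends on a non-nullable symbol.

{G, Y}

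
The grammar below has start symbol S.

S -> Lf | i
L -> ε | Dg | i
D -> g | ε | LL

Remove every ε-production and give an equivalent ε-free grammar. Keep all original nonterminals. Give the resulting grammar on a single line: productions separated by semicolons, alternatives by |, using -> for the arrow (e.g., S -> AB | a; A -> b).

Nullable set: {D, L}.
S -> Lf: L nullable, giving Lf | f.
Drop D -> ε.
D -> LL: L, L nullable, giving L | LL.
Drop L -> ε.
L -> Dg: D nullable, giving Dg | g.
Unchanged (no nullable symbols): S -> i; D -> g; L -> i.

S -> f | i | Lf; D -> L | g | LL; L -> g | i | Dg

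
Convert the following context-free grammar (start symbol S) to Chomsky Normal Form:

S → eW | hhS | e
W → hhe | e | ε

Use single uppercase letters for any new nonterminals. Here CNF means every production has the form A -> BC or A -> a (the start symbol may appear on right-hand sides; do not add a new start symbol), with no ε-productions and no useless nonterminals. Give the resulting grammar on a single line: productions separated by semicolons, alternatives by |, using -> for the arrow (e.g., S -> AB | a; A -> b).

S -> e | AW | BC; A -> e; B -> h; C -> BS; D -> BA; W -> e | BD

Nullable: {W}; after ε-elimination: S -> e | eW | hhS; W -> e | hhe.
No unit productions to eliminate.
TERM: introduce A -> e, B -> h and substitute in every rule of length ≥2.
BIN: S -> BBS becomes S -> BC, C -> BS; W -> BBA becomes W -> BD, D -> BA.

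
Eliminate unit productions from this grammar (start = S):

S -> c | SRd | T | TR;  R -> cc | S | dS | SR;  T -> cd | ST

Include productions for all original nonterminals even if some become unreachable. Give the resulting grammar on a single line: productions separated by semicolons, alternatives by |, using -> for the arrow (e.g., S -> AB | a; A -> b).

Unit productions: R->S, S->T.
Unit pairs (A ⇒* B via units): (R,S), (R,T), (S,T).
S: inherits non-unit rules of {S, T} → SRd | ST | TR | c | cd.
R: inherits non-unit rules of {R, S, T} → SR | SRd | ST | TR | c | cc | cd | dS.
T: inherits non-unit rules of {T} → ST | cd.

S -> c | ST | TR | cd | SRd; R -> c | SR | ST | TR | cc | cd | dS | SRd; T -> ST | cd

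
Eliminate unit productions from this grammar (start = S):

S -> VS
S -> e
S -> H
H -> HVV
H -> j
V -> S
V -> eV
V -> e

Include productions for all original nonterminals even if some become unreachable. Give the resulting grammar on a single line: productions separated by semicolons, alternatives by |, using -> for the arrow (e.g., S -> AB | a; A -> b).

S -> e | j | VS | HVV; H -> j | HVV; V -> e | j | VS | eV | HVV

Unit productions: S->H, V->S.
Unit pairs (A ⇒* B via units): (S,H), (V,H), (V,S).
S: inherits non-unit rules of {H, S} → HVV | VS | e | j.
H: inherits non-unit rules of {H} → HVV | j.
V: inherits non-unit rules of {H, S, V} → HVV | VS | e | eV | j.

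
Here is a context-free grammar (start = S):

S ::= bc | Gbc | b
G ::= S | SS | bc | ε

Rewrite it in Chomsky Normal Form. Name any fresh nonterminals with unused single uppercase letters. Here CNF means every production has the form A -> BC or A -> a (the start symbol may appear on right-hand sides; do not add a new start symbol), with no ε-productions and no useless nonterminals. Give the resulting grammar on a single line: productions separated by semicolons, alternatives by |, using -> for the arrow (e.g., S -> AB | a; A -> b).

Nullable: {G}; after ε-elimination: S -> b | bc | Gbc; G -> S | SS | bc.
After unit-elimination: S -> b | bc | Gbc; G -> b | SS | bc | Gbc.
TERM: introduce A -> b, B -> c and substitute in every rule of length ≥2.
BIN: G -> GAB becomes G -> GC, C -> AB; S -> GAB becomes S -> GD, D -> AB.

S -> b | AB | GD; A -> b; B -> c; C -> AB; D -> AB; G -> b | AB | GC | SS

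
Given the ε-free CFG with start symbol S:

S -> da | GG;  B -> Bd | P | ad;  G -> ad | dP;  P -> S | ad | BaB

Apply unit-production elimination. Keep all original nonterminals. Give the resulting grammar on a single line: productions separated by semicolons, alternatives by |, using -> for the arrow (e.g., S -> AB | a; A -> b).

Unit productions: B->P, P->S.
Unit pairs (A ⇒* B via units): (B,P), (B,S), (P,S).
S: inherits non-unit rules of {S} → GG | da.
B: inherits non-unit rules of {B, P, S} → BaB | Bd | GG | ad | da.
G: inherits non-unit rules of {G} → ad | dP.
P: inherits non-unit rules of {P, S} → BaB | GG | ad | da.

S -> GG | da; B -> Bd | GG | ad | da | BaB; G -> ad | dP; P -> GG | ad | da | BaB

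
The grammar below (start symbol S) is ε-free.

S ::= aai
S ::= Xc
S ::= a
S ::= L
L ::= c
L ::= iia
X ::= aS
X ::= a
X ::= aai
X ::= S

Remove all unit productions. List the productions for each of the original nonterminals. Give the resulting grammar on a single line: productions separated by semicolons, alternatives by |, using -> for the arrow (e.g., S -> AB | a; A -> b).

S -> a | c | Xc | aai | iia; L -> c | iia; X -> a | c | Xc | aS | aai | iia

Unit productions: S->L, X->S.
Unit pairs (A ⇒* B via units): (S,L), (X,L), (X,S).
S: inherits non-unit rules of {L, S} → Xc | a | aai | c | iia.
L: inherits non-unit rules of {L} → c | iia.
X: inherits non-unit rules of {L, S, X} → Xc | a | aS | aai | c | iia.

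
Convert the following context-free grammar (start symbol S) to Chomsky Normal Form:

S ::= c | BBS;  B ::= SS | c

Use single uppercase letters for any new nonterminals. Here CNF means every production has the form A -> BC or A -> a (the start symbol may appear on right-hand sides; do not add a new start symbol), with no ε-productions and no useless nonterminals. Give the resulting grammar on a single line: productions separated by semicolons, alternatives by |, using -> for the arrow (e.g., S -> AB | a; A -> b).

No ε-productions.
No unit productions to eliminate.
BIN: S -> BBS becomes S -> BA, A -> BS.

S -> c | BA; A -> BS; B -> c | SS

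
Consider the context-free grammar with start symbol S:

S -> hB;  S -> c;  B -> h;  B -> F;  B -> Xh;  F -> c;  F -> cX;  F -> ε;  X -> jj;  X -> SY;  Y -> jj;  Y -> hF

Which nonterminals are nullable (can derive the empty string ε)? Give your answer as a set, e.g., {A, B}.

{B, F}

Directly nullable (have an ε-rule): {F}.
B is nullable via B -> F (every symbol on the right is already known nullable).
Not nullable: S, X, Y — each has a terminal in every rule's right-hand side or depends on a non-nullable symbol.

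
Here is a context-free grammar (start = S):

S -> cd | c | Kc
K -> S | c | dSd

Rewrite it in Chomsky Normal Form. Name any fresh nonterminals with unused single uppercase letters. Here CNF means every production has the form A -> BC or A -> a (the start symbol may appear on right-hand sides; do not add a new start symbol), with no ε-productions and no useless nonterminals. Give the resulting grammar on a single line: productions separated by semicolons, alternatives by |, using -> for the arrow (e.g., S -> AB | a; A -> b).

S -> c | AB | KA; A -> c; B -> d; C -> SB; K -> c | AB | BC | KA

No ε-productions.
After unit-elimination: S -> c | Kc | cd; K -> c | Kc | cd | dSd.
TERM: introduce A -> c, B -> d and substitute in every rule of length ≥2.
BIN: K -> BSB becomes K -> BC, C -> SB.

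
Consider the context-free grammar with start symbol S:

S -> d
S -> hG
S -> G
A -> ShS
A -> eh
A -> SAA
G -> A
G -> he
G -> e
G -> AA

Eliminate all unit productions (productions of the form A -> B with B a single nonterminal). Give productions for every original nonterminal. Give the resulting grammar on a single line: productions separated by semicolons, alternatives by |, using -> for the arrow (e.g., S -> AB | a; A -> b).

S -> d | e | AA | eh | hG | he | SAA | ShS; A -> eh | SAA | ShS; G -> e | AA | eh | he | SAA | ShS

Unit productions: G->A, S->G.
Unit pairs (A ⇒* B via units): (G,A), (S,A), (S,G).
S: inherits non-unit rules of {A, G, S} → AA | SAA | ShS | d | e | eh | hG | he.
A: inherits non-unit rules of {A} → SAA | ShS | eh.
G: inherits non-unit rules of {A, G} → AA | SAA | ShS | e | eh | he.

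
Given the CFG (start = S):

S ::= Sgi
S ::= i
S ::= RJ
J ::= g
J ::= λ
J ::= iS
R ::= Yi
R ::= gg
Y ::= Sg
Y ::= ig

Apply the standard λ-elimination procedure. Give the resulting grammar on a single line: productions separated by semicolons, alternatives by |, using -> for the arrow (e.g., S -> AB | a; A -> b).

S -> R | i | RJ | Sgi; J -> g | iS; R -> Yi | gg; Y -> Sg | ig

Nullable set: {J}.
S -> RJ: J nullable, giving R | RJ.
Drop J -> λ.
Unchanged (no nullable symbols): S -> Sgi; S -> i; J -> g; J -> iS; R -> Yi; R -> gg; Y -> Sg; Y -> ig.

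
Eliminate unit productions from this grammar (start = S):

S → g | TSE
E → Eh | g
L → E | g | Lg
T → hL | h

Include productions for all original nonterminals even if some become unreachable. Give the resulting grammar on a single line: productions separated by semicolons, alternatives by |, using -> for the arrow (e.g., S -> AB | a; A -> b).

Unit productions: L->E.
Unit pairs (A ⇒* B via units): (L,E).
S: inherits non-unit rules of {S} → TSE | g.
E: inherits non-unit rules of {E} → Eh | g.
L: inherits non-unit rules of {E, L} → Eh | Lg | g.
T: inherits non-unit rules of {T} → h | hL.

S -> g | TSE; E -> g | Eh; L -> g | Eh | Lg; T -> h | hL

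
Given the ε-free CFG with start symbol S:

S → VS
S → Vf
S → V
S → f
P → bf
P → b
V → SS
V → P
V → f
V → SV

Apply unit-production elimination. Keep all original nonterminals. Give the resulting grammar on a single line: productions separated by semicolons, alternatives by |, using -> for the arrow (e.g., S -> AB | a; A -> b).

S -> b | f | SS | SV | VS | Vf | bf; P -> b | bf; V -> b | f | SS | SV | bf

Unit productions: S->V, V->P.
Unit pairs (A ⇒* B via units): (S,P), (S,V), (V,P).
S: inherits non-unit rules of {P, S, V} → SS | SV | VS | Vf | b | bf | f.
P: inherits non-unit rules of {P} → b | bf.
V: inherits non-unit rules of {P, V} → SS | SV | b | bf | f.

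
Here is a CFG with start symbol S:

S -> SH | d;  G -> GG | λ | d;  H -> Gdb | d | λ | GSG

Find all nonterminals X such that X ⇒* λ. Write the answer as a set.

{G, H}

Directly nullable (have an ε-rule): {G, H}.
Not nullable: S — each has a terminal in every rule's right-hand side or depends on a non-nullable symbol.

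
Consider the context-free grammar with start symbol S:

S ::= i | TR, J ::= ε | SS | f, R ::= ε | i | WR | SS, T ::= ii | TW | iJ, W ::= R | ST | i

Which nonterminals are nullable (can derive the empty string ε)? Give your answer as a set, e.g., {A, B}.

{J, R, W}

Directly nullable (have an ε-rule): {J, R}.
W is nullable via W -> R (every symbol on the right is already known nullable).
Not nullable: S, T — each has a terminal in every rule's right-hand side or depends on a non-nullable symbol.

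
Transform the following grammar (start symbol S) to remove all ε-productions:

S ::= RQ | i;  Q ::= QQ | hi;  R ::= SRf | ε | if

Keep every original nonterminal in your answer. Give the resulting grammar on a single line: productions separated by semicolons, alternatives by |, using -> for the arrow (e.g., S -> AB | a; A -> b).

Nullable set: {R}.
S -> RQ: R nullable, giving Q | RQ.
Drop R -> ε.
R -> SRf: R nullable, giving SRf | Sf.
Unchanged (no nullable symbols): S -> i; Q -> QQ; Q -> hi; R -> if.

S -> Q | i | RQ; Q -> QQ | hi; R -> Sf | if | SRf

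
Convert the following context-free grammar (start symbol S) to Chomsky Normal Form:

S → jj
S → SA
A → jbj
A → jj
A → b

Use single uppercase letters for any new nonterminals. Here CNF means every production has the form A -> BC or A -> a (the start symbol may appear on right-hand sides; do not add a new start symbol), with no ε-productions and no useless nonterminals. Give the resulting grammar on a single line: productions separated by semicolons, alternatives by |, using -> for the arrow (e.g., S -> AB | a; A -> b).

No ε-productions.
No unit productions to eliminate.
TERM: introduce C -> b, B -> j and substitute in every rule of length ≥2.
BIN: A -> BCB becomes A -> BD, D -> CB.

S -> BB | SA; A -> b | BB | BD; B -> j; C -> b; D -> CB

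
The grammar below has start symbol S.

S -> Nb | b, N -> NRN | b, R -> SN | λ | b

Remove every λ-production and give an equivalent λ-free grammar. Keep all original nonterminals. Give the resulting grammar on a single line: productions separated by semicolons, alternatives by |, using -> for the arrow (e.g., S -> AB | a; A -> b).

Nullable set: {R}.
N -> NRN: R nullable, giving NN | NRN.
Drop R -> λ.
Unchanged (no nullable symbols): S -> Nb; S -> b; N -> b; R -> SN; R -> b.

S -> b | Nb; N -> b | NN | NRN; R -> b | SN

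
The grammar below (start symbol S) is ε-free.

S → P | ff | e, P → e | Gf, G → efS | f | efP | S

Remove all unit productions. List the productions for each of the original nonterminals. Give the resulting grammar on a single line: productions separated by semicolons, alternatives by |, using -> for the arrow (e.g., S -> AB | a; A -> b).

Unit productions: G->S, S->P.
Unit pairs (A ⇒* B via units): (G,P), (G,S), (S,P).
S: inherits non-unit rules of {P, S} → Gf | e | ff.
G: inherits non-unit rules of {G, P, S} → Gf | e | efP | efS | f | ff.
P: inherits non-unit rules of {P} → Gf | e.

S -> e | Gf | ff; G -> e | f | Gf | ff | efP | efS; P -> e | Gf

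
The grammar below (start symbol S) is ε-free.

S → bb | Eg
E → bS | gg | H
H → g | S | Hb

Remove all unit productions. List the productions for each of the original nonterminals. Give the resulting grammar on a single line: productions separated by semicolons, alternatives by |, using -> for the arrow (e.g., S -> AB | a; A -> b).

Unit productions: E->H, H->S.
Unit pairs (A ⇒* B via units): (E,H), (E,S), (H,S).
S: inherits non-unit rules of {S} → Eg | bb.
E: inherits non-unit rules of {E, H, S} → Eg | Hb | bS | bb | g | gg.
H: inherits non-unit rules of {H, S} → Eg | Hb | bb | g.

S -> Eg | bb; E -> g | Eg | Hb | bS | bb | gg; H -> g | Eg | Hb | bb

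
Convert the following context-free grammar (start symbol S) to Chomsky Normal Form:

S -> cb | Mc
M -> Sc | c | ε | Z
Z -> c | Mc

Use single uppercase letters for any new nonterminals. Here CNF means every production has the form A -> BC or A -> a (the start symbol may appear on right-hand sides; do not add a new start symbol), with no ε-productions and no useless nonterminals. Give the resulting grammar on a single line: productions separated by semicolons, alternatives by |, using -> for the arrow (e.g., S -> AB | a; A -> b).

S -> c | AB | MA; A -> c; B -> b; M -> c | MA | SA

Nullable: {M}; after ε-elimination: S -> c | Mc | cb; M -> Z | c | Sc; Z -> c | Mc.
After unit-elimination: S -> c | Mc | cb; M -> c | Mc | Sc; Z -> c | Mc.
TERM: introduce B -> b, A -> c and substitute in every rule of length ≥2.
Drop unreachable/unproductive: Z.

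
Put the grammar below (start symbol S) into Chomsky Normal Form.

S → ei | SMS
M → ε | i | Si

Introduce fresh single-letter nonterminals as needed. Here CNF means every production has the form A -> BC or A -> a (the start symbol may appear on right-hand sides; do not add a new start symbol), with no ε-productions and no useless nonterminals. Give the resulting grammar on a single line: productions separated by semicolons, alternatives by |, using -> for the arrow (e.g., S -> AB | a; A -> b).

S -> BA | SC | SS; A -> i; B -> e; C -> MS; M -> i | SA

Nullable: {M}; after ε-elimination: S -> SS | ei | SMS; M -> i | Si.
No unit productions to eliminate.
TERM: introduce B -> e, A -> i and substitute in every rule of length ≥2.
BIN: S -> SMS becomes S -> SC, C -> MS.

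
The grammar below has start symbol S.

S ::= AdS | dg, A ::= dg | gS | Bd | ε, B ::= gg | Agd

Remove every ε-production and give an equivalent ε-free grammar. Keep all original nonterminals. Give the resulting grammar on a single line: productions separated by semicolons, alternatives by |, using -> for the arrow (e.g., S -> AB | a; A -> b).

S -> dS | dg | AdS; A -> Bd | dg | gS; B -> gd | gg | Agd

Nullable set: {A}.
S -> AdS: A nullable, giving AdS | dS.
Drop A -> ε.
B -> Agd: A nullable, giving Agd | gd.
Unchanged (no nullable symbols): S -> dg; A -> Bd; A -> dg; A -> gS; B -> gg.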